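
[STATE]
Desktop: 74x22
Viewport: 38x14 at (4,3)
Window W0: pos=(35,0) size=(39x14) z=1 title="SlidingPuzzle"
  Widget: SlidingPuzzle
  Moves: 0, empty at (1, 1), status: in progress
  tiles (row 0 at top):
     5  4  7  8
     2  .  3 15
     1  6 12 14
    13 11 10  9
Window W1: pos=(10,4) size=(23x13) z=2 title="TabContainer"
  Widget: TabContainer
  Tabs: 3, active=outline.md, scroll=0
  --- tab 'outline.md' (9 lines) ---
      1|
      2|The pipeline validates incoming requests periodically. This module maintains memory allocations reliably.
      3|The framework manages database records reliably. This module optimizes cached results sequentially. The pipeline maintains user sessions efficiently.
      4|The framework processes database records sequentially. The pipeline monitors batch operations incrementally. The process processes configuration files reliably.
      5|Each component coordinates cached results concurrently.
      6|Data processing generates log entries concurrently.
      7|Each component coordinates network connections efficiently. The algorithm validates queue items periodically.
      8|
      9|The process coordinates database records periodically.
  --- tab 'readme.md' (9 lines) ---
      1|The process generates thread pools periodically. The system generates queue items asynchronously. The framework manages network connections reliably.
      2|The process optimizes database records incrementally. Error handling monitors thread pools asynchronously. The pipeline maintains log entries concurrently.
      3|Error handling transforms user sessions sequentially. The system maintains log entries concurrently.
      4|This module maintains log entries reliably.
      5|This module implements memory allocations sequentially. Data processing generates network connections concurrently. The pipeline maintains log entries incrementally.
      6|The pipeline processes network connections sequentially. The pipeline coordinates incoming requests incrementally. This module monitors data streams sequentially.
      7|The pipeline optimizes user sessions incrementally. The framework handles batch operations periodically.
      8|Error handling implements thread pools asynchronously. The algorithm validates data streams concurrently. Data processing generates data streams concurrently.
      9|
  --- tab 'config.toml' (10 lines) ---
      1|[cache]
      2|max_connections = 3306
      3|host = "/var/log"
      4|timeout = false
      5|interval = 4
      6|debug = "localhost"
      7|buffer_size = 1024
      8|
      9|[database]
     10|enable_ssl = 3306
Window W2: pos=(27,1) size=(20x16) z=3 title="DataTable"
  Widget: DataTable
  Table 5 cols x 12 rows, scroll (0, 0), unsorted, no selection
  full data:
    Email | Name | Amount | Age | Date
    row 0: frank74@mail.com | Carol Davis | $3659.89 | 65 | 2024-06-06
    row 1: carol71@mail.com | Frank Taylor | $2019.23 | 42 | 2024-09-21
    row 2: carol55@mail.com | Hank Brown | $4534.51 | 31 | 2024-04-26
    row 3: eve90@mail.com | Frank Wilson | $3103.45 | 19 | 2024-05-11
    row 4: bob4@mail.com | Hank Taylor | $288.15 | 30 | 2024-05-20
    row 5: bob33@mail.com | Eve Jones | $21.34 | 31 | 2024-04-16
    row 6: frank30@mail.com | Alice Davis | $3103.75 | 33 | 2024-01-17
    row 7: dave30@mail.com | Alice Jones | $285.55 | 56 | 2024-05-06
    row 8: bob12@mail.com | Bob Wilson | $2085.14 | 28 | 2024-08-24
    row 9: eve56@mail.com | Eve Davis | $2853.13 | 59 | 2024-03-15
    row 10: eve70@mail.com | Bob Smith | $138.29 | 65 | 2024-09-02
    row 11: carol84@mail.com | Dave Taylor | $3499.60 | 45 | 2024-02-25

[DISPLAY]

                       ┠──────────────
      ┏━━━━━━━━━━━━━━━━┃Email         
      ┃ TabContainer   ┃──────────────
      ┠────────────────┃frank74@mail.c
      ┃[outline.md]│ re┃carol71@mail.c
      ┃────────────────┃carol55@mail.c
      ┃                ┃eve90@mail.com
      ┃The pipeline val┃bob4@mail.com 
      ┃The framework ma┃bob33@mail.com
      ┃The framework pr┃frank30@mail.c
      ┃Each component c┃dave30@mail.co
      ┃Data processing ┃bob12@mail.com
      ┃Each component c┃eve56@mail.com
      ┗━━━━━━━━━━━━━━━━┗━━━━━━━━━━━━━━


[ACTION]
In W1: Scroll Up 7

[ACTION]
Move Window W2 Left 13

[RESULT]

          ┠──────────────────┨ ┃┌────┬
      ┏━━━┃Email           │N┃ ┃│  5 │
      ┃ Ta┃────────────────┼─┃ ┃├────┼
      ┠───┃frank74@mail.com│C┃ ┃│  2 │
      ┃[ou┃carol71@mail.com│F┃ ┃├────┼
      ┃───┃carol55@mail.com│H┃ ┃│  1 │
      ┃   ┃eve90@mail.com  │F┃ ┃├────┼
      ┃The┃bob4@mail.com   │H┃ ┃│ 13 │
      ┃The┃bob33@mail.com  │E┃ ┃└────┴
      ┃The┃frank30@mail.com│A┃ ┃Moves:
      ┃Eac┃dave30@mail.com │A┃ ┗━━━━━━
      ┃Dat┃bob12@mail.com  │B┃        
      ┃Eac┃eve56@mail.com  │E┃        
      ┗━━━┗━━━━━━━━━━━━━━━━━━┛        


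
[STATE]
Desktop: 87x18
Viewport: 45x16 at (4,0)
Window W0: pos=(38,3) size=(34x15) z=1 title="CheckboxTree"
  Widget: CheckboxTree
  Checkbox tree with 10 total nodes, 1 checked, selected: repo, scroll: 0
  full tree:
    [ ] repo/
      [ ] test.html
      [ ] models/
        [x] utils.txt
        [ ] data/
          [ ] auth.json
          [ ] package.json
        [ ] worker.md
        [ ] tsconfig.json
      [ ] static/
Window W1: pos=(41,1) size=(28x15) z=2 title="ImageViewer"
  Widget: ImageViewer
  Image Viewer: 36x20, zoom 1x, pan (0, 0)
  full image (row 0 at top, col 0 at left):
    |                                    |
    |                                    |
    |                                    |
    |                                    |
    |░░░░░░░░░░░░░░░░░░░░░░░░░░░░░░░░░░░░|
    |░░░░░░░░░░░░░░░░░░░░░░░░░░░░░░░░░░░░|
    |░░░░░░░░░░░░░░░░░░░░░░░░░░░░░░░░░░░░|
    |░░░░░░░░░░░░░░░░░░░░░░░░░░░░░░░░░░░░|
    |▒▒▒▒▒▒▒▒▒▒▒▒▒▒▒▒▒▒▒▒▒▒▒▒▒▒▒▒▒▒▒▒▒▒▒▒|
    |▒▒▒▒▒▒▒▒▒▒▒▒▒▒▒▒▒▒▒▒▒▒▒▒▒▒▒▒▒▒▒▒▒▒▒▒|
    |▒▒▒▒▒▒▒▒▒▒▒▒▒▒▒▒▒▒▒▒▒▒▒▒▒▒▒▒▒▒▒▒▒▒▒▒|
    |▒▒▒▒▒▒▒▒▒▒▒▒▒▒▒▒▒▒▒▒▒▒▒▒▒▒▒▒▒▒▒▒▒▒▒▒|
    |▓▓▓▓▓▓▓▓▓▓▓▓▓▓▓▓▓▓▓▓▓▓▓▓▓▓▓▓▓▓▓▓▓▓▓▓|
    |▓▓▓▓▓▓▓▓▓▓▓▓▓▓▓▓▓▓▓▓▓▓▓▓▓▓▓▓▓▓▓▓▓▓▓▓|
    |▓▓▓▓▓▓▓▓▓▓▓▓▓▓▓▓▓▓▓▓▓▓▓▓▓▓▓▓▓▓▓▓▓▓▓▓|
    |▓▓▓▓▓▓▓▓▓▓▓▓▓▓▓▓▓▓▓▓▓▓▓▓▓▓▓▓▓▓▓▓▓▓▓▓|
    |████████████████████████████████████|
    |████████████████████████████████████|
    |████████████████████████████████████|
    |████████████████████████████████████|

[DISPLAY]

                                             
                                     ┏━━━━━━━
                                     ┃ ImageV
                                  ┏━━┠───────
                                  ┃ C┃       
                                  ┠──┃       
                                  ┃>[┃       
                                  ┃  ┃       
                                  ┃  ┃░░░░░░░
                                  ┃  ┃░░░░░░░
                                  ┃  ┃░░░░░░░
                                  ┃  ┃░░░░░░░
                                  ┃  ┃▒▒▒▒▒▒▒
                                  ┃  ┃▒▒▒▒▒▒▒
                                  ┃  ┃▒▒▒▒▒▒▒
                                  ┃  ┗━━━━━━━


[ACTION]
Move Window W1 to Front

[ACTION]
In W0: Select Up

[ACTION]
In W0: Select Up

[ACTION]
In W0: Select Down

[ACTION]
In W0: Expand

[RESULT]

                                             
                                     ┏━━━━━━━
                                     ┃ ImageV
                                  ┏━━┠───────
                                  ┃ C┃       
                                  ┠──┃       
                                  ┃ [┃       
                                  ┃> ┃       
                                  ┃  ┃░░░░░░░
                                  ┃  ┃░░░░░░░
                                  ┃  ┃░░░░░░░
                                  ┃  ┃░░░░░░░
                                  ┃  ┃▒▒▒▒▒▒▒
                                  ┃  ┃▒▒▒▒▒▒▒
                                  ┃  ┃▒▒▒▒▒▒▒
                                  ┃  ┗━━━━━━━


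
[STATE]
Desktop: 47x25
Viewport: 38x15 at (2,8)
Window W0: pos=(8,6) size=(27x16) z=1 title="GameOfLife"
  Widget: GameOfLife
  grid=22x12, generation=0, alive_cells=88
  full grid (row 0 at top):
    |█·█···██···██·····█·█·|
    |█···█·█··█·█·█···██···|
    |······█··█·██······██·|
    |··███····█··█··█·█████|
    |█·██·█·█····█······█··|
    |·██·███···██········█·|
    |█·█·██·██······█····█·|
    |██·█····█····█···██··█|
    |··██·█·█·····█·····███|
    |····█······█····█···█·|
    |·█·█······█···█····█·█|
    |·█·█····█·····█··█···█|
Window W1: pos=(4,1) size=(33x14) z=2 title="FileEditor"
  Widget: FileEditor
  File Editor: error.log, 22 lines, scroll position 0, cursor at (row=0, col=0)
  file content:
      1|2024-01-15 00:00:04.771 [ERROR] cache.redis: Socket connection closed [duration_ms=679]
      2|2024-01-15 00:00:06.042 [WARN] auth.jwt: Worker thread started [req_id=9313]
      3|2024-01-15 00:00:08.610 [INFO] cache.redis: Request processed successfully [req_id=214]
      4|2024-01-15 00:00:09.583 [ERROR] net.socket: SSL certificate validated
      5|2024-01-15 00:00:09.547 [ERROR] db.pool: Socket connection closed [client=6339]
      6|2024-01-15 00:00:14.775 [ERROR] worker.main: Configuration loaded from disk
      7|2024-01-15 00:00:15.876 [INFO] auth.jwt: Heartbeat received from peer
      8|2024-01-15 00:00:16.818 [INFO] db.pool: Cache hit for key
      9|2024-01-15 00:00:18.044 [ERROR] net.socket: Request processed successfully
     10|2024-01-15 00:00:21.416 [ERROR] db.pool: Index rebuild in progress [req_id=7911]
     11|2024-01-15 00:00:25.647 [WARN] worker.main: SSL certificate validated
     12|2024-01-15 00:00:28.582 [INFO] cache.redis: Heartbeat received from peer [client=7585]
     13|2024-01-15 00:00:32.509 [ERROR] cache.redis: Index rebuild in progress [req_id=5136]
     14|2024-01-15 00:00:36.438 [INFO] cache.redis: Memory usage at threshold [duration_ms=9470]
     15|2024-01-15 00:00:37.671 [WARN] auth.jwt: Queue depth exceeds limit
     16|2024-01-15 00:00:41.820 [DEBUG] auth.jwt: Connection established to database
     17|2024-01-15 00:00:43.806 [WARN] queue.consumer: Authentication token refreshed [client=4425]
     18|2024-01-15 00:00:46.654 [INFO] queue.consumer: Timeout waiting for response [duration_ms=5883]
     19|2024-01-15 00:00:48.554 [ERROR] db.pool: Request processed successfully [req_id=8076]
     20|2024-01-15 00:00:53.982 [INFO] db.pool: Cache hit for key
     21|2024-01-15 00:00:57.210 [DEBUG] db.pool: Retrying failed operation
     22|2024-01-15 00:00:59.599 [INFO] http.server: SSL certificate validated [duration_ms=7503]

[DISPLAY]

  ┃2024-01-15 00:00:09.547 [ERROR░┃   
  ┃2024-01-15 00:00:14.775 [ERROR░┃   
  ┃2024-01-15 00:00:15.876 [INFO]░┃   
  ┃2024-01-15 00:00:16.818 [INFO]░┃   
  ┃2024-01-15 00:00:18.044 [ERROR░┃   
  ┃2024-01-15 00:00:21.416 [ERROR▼┃   
  ┗━━━━━━━━━━━━━━━━━━━━━━━━━━━━━━━┛   
      ┃·██·███···██········█·   ┃     
      ┃█·█·██·██······█····█·   ┃     
      ┃██·█····█····█···██··█   ┃     
      ┃··██·█·█·····█·····███   ┃     
      ┃····█······█····█···█·   ┃     
      ┃·█·█······█···█····█·█   ┃     
      ┗━━━━━━━━━━━━━━━━━━━━━━━━━┛     
                                      


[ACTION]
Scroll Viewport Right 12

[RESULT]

-01-15 00:00:09.547 [ERROR░┃          
-01-15 00:00:14.775 [ERROR░┃          
-01-15 00:00:15.876 [INFO]░┃          
-01-15 00:00:16.818 [INFO]░┃          
-01-15 00:00:18.044 [ERROR░┃          
-01-15 00:00:21.416 [ERROR▼┃          
━━━━━━━━━━━━━━━━━━━━━━━━━━━┛          
·██·███···██········█·   ┃            
█·█·██·██······█····█·   ┃            
██·█····█····█···██··█   ┃            
··██·█·█·····█·····███   ┃            
····█······█····█···█·   ┃            
·█·█······█···█····█·█   ┃            
━━━━━━━━━━━━━━━━━━━━━━━━━┛            
                                      


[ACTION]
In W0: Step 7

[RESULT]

-01-15 00:00:09.547 [ERROR░┃          
-01-15 00:00:14.775 [ERROR░┃          
-01-15 00:00:15.876 [INFO]░┃          
-01-15 00:00:16.818 [INFO]░┃          
-01-15 00:00:18.044 [ERROR░┃          
-01-15 00:00:21.416 [ERROR▼┃          
━━━━━━━━━━━━━━━━━━━━━━━━━━━┛          
······█···██·██·······   ┃            
█····██··█·██·········   ┃            
█·█··██·██·██···█·····   ┃            
█·█····██······█···█··   ┃            
················█···█·   ┃            
················█·····   ┃            
━━━━━━━━━━━━━━━━━━━━━━━━━┛            
                                      


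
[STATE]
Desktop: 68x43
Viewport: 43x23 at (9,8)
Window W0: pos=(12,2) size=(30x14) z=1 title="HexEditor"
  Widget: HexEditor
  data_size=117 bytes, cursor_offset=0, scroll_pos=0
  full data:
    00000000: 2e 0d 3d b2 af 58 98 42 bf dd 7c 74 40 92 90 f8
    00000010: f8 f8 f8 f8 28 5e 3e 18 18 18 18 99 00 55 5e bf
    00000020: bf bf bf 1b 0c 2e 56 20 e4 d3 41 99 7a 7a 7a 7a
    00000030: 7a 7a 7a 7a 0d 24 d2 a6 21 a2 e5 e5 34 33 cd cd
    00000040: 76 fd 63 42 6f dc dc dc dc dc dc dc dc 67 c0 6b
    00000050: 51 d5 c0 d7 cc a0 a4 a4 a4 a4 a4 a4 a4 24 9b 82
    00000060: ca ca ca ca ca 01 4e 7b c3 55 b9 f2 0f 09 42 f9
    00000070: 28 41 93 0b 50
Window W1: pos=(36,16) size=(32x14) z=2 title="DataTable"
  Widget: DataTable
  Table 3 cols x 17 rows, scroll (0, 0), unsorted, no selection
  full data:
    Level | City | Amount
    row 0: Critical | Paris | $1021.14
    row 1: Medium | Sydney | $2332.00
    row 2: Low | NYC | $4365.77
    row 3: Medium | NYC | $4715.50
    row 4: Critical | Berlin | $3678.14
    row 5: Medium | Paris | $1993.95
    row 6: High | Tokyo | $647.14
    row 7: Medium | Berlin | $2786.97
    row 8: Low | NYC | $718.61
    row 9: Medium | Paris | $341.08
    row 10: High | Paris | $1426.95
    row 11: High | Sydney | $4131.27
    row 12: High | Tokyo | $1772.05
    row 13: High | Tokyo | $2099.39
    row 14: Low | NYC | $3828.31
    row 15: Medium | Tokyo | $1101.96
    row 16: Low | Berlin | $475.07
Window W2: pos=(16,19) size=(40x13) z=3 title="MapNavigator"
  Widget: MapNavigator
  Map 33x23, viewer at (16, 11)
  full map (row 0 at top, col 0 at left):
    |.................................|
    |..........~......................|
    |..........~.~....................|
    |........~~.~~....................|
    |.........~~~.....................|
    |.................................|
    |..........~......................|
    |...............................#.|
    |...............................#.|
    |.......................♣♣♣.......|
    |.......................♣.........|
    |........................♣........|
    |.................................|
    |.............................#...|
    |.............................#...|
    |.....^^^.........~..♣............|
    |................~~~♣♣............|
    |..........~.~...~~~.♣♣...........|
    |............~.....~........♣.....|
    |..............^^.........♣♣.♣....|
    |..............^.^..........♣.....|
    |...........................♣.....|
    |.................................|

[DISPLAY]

   ┃00000030  7a 7a 7a 7a 0d 24 ┃          
   ┃00000040  76 fd 63 42 6f dc ┃          
   ┃00000050  51 d5 c0 d7 cc a0 ┃          
   ┃00000060  ca ca ca ca ca 01 ┃          
   ┃00000070  28 41 93 0b 50    ┃          
   ┃                            ┃          
   ┃                            ┃          
   ┗━━━━━━━━━━━━━━━━━━━━━━━━━━━━┛          
                           ┏━━━━━━━━━━━━━━━
                           ┃ DataTable     
                           ┠───────────────
       ┏━━━━━━━━━━━━━━━━━━━━━━━━━━━━━━━━━━━
       ┃ MapNavigator                      
       ┠───────────────────────────────────
       ┃   ...............................#
       ┃   ...............................#
       ┃   .......................♣♣♣......
       ┃   .......................♣........
       ┃   ................@.......♣.......
       ┃   ................................
       ┃   .............................#..
       ┃   .............................#..
       ┃   .....^^^.........~..♣...........


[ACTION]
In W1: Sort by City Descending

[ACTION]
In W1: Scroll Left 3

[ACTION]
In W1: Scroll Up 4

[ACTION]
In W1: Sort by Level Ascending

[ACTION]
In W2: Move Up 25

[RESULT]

   ┃00000030  7a 7a 7a 7a 0d 24 ┃          
   ┃00000040  76 fd 63 42 6f dc ┃          
   ┃00000050  51 d5 c0 d7 cc a0 ┃          
   ┃00000060  ca ca ca ca ca 01 ┃          
   ┃00000070  28 41 93 0b 50    ┃          
   ┃                            ┃          
   ┃                            ┃          
   ┗━━━━━━━━━━━━━━━━━━━━━━━━━━━━┛          
                           ┏━━━━━━━━━━━━━━━
                           ┃ DataTable     
                           ┠───────────────
       ┏━━━━━━━━━━━━━━━━━━━━━━━━━━━━━━━━━━━
       ┃ MapNavigator                      
       ┠───────────────────────────────────
       ┃                                   
       ┃                                   
       ┃                                   
       ┃                                   
       ┃   ................@...............
       ┃   ..........~.....................
       ┃   ..........~.~...................
       ┃   ........~~.~~...................
       ┃   .........~~~....................


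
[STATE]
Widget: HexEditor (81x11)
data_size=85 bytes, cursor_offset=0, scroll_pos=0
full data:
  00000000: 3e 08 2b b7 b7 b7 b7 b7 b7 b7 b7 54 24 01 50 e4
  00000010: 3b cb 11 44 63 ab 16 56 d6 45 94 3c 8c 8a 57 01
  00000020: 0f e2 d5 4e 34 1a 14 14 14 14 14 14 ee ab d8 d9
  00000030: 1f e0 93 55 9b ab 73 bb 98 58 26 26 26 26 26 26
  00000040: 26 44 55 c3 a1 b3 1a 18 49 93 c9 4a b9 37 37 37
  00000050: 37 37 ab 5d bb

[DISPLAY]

00000000  3E 08 2b b7 b7 b7 b7 b7  b7 b7 b7 54 24 01 50 e4  |>.+........T$.P.|   
00000010  3b cb 11 44 63 ab 16 56  d6 45 94 3c 8c 8a 57 01  |;..Dc..V.E.<..W.|   
00000020  0f e2 d5 4e 34 1a 14 14  14 14 14 14 ee ab d8 d9  |...N4...........|   
00000030  1f e0 93 55 9b ab 73 bb  98 58 26 26 26 26 26 26  |...U..s..X&&&&&&|   
00000040  26 44 55 c3 a1 b3 1a 18  49 93 c9 4a b9 37 37 37  |&DU.....I..J.777|   
00000050  37 37 ab 5d bb                                    |77.].           |   
                                                                                 
                                                                                 
                                                                                 
                                                                                 
                                                                                 


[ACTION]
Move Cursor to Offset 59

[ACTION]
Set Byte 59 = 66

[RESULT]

00000000  3e 08 2b b7 b7 b7 b7 b7  b7 b7 b7 54 24 01 50 e4  |>.+........T$.P.|   
00000010  3b cb 11 44 63 ab 16 56  d6 45 94 3c 8c 8a 57 01  |;..Dc..V.E.<..W.|   
00000020  0f e2 d5 4e 34 1a 14 14  14 14 14 14 ee ab d8 d9  |...N4...........|   
00000030  1f e0 93 55 9b ab 73 bb  98 58 26 66 26 26 26 26  |...U..s..X&f&&&&|   
00000040  26 44 55 c3 a1 b3 1a 18  49 93 c9 4a b9 37 37 37  |&DU.....I..J.777|   
00000050  37 37 ab 5d bb                                    |77.].           |   
                                                                                 
                                                                                 
                                                                                 
                                                                                 
                                                                                 


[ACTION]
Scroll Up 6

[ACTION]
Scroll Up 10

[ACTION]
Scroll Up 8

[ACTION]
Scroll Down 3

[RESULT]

00000030  1f e0 93 55 9b ab 73 bb  98 58 26 66 26 26 26 26  |...U..s..X&f&&&&|   
00000040  26 44 55 c3 a1 b3 1a 18  49 93 c9 4a b9 37 37 37  |&DU.....I..J.777|   
00000050  37 37 ab 5d bb                                    |77.].           |   
                                                                                 
                                                                                 
                                                                                 
                                                                                 
                                                                                 
                                                                                 
                                                                                 
                                                                                 


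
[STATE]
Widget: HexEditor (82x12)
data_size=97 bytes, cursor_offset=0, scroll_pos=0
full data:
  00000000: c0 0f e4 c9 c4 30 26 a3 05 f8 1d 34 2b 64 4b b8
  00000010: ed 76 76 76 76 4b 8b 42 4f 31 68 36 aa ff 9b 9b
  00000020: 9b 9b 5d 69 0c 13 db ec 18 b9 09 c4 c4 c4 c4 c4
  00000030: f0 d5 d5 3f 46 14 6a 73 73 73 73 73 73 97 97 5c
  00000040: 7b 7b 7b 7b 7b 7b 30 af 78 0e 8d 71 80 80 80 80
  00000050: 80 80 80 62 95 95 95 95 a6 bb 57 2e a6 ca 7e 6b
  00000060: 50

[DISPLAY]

00000000  C0 0f e4 c9 c4 30 26 a3  05 f8 1d 34 2b 64 4b b8  |.....0&....4+dK.|    
00000010  ed 76 76 76 76 4b 8b 42  4f 31 68 36 aa ff 9b 9b  |.vvvvK.BO1h6....|    
00000020  9b 9b 5d 69 0c 13 db ec  18 b9 09 c4 c4 c4 c4 c4  |..]i............|    
00000030  f0 d5 d5 3f 46 14 6a 73  73 73 73 73 73 97 97 5c  |...?F.jssssss..\|    
00000040  7b 7b 7b 7b 7b 7b 30 af  78 0e 8d 71 80 80 80 80  |{{{{{{0.x..q....|    
00000050  80 80 80 62 95 95 95 95  a6 bb 57 2e a6 ca 7e 6b  |...b......W...~k|    
00000060  50                                                |P               |    
                                                                                  
                                                                                  
                                                                                  
                                                                                  
                                                                                  


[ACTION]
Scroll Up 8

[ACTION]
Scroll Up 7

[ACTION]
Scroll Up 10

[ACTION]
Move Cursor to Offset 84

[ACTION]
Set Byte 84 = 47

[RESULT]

00000000  c0 0f e4 c9 c4 30 26 a3  05 f8 1d 34 2b 64 4b b8  |.....0&....4+dK.|    
00000010  ed 76 76 76 76 4b 8b 42  4f 31 68 36 aa ff 9b 9b  |.vvvvK.BO1h6....|    
00000020  9b 9b 5d 69 0c 13 db ec  18 b9 09 c4 c4 c4 c4 c4  |..]i............|    
00000030  f0 d5 d5 3f 46 14 6a 73  73 73 73 73 73 97 97 5c  |...?F.jssssss..\|    
00000040  7b 7b 7b 7b 7b 7b 30 af  78 0e 8d 71 80 80 80 80  |{{{{{{0.x..q....|    
00000050  80 80 80 62 47 95 95 95  a6 bb 57 2e a6 ca 7e 6b  |...bG.....W...~k|    
00000060  50                                                |P               |    
                                                                                  
                                                                                  
                                                                                  
                                                                                  
                                                                                  


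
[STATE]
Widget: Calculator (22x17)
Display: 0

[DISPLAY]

                     0
┌───┬───┬───┬───┐     
│ 7 │ 8 │ 9 │ ÷ │     
├───┼───┼───┼───┤     
│ 4 │ 5 │ 6 │ × │     
├───┼───┼───┼───┤     
│ 1 │ 2 │ 3 │ - │     
├───┼───┼───┼───┤     
│ 0 │ . │ = │ + │     
├───┼───┼───┼───┤     
│ C │ MC│ MR│ M+│     
└───┴───┴───┴───┘     
                      
                      
                      
                      
                      


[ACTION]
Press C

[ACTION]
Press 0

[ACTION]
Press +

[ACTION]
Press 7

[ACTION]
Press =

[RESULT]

                     7
┌───┬───┬───┬───┐     
│ 7 │ 8 │ 9 │ ÷ │     
├───┼───┼───┼───┤     
│ 4 │ 5 │ 6 │ × │     
├───┼───┼───┼───┤     
│ 1 │ 2 │ 3 │ - │     
├───┼───┼───┼───┤     
│ 0 │ . │ = │ + │     
├───┼───┼───┼───┤     
│ C │ MC│ MR│ M+│     
└───┴───┴───┴───┘     
                      
                      
                      
                      
                      


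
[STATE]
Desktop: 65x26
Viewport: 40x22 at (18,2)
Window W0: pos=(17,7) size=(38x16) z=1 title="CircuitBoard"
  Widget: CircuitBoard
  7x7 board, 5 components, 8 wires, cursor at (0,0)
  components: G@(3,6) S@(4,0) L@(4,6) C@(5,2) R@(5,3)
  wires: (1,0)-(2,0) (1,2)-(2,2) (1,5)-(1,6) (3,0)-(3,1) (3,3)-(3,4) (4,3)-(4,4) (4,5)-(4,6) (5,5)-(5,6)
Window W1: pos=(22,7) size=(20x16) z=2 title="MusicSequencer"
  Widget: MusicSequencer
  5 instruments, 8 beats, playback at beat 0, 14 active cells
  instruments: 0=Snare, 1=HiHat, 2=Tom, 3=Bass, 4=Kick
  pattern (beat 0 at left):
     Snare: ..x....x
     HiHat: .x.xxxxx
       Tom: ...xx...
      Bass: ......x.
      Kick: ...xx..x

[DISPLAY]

                                        
                                        
                                        
                                        
                                        
━━━━┏━━━━━━━━━━━━━━━━━━┓━━━━━━━━━━━━┓   
 Cir┃ MusicSequencer   ┃            ┃   
────┠──────────────────┨────────────┨   
   0┃      ▼1234567    ┃            ┃   
0  [┃ Snare··█····█    ┃            ┃   
    ┃ HiHat·█·█████    ┃            ┃   
1   ┃   Tom···██···    ┃· ─ ·       ┃   
    ┃  Bass······█·    ┃            ┃   
2   ┃  Kick···██··█    ┃            ┃   
    ┃                  ┃            ┃   
3   ┃                  ┃    G       ┃   
    ┃                  ┃            ┃   
4   ┃                  ┃· ─ L       ┃   
    ┃                  ┃            ┃   
5   ┃                  ┃· ─ ·       ┃   
━━━━┗━━━━━━━━━━━━━━━━━━┛━━━━━━━━━━━━┛   
                                        


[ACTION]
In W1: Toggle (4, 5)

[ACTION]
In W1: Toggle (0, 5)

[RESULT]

                                        
                                        
                                        
                                        
                                        
━━━━┏━━━━━━━━━━━━━━━━━━┓━━━━━━━━━━━━┓   
 Cir┃ MusicSequencer   ┃            ┃   
────┠──────────────────┨────────────┨   
   0┃      ▼1234567    ┃            ┃   
0  [┃ Snare··█··█·█    ┃            ┃   
    ┃ HiHat·█·█████    ┃            ┃   
1   ┃   Tom···██···    ┃· ─ ·       ┃   
    ┃  Bass······█·    ┃            ┃   
2   ┃  Kick···███·█    ┃            ┃   
    ┃                  ┃            ┃   
3   ┃                  ┃    G       ┃   
    ┃                  ┃            ┃   
4   ┃                  ┃· ─ L       ┃   
    ┃                  ┃            ┃   
5   ┃                  ┃· ─ ·       ┃   
━━━━┗━━━━━━━━━━━━━━━━━━┛━━━━━━━━━━━━┛   
                                        


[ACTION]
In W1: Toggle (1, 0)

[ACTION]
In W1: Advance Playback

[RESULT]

                                        
                                        
                                        
                                        
                                        
━━━━┏━━━━━━━━━━━━━━━━━━┓━━━━━━━━━━━━┓   
 Cir┃ MusicSequencer   ┃            ┃   
────┠──────────────────┨────────────┨   
   0┃      0▼234567    ┃            ┃   
0  [┃ Snare··█··█·█    ┃            ┃   
    ┃ HiHat██·█████    ┃            ┃   
1   ┃   Tom···██···    ┃· ─ ·       ┃   
    ┃  Bass······█·    ┃            ┃   
2   ┃  Kick···███·█    ┃            ┃   
    ┃                  ┃            ┃   
3   ┃                  ┃    G       ┃   
    ┃                  ┃            ┃   
4   ┃                  ┃· ─ L       ┃   
    ┃                  ┃            ┃   
5   ┃                  ┃· ─ ·       ┃   
━━━━┗━━━━━━━━━━━━━━━━━━┛━━━━━━━━━━━━┛   
                                        


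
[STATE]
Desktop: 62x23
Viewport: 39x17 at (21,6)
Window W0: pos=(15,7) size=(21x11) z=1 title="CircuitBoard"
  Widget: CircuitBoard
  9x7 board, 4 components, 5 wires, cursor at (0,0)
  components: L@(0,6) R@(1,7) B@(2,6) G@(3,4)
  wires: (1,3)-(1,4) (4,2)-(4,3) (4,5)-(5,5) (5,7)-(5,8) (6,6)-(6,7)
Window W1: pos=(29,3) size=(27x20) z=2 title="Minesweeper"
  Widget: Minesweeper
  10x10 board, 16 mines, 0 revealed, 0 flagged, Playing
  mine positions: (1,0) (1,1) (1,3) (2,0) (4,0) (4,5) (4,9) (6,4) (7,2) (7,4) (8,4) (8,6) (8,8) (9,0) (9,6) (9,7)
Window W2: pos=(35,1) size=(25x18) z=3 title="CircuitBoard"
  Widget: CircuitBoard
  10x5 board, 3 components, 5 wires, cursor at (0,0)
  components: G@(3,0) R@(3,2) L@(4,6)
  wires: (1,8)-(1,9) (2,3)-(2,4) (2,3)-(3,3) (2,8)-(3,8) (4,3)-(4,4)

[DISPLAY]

        ┃■■■■■┃                       ┃
━━━━━━━━┃■■■■■┃1                      ┃
uitBoard┃■■■■■┃                       ┃
────────┃■■■■■┃2               · ─ ·  ┃
1 2 3 4 ┃■■■■■┃                │      ┃
]       ┃■■■■■┃3   G       R   ·      ┃
        ┃■■■■■┃                       ┃
        ┃■■■■■┃4               · ─ ·  ┃
        ┃■■■■■┃Cursor: (0,0)          ┃
        ┃■■■■■┃                       ┃
        ┃     ┃                       ┃
━━━━━━━━┃     ┃                       ┃
        ┃     ┗━━━━━━━━━━━━━━━━━━━━━━━┛
        ┃                         ┃    
        ┃                         ┃    
        ┃                         ┃    
        ┗━━━━━━━━━━━━━━━━━━━━━━━━━┛    


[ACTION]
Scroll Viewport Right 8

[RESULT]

      ┃■■■■■┃                       ┃  
━━━━━━┃■■■■■┃1                      ┃  
tBoard┃■■■■■┃                       ┃  
──────┃■■■■■┃2               · ─ ·  ┃  
2 3 4 ┃■■■■■┃                │      ┃  
      ┃■■■■■┃3   G       R   ·      ┃  
      ┃■■■■■┃                       ┃  
      ┃■■■■■┃4               · ─ ·  ┃  
      ┃■■■■■┃Cursor: (0,0)          ┃  
      ┃■■■■■┃                       ┃  
      ┃     ┃                       ┃  
━━━━━━┃     ┃                       ┃  
      ┃     ┗━━━━━━━━━━━━━━━━━━━━━━━┛  
      ┃                         ┃      
      ┃                         ┃      
      ┃                         ┃      
      ┗━━━━━━━━━━━━━━━━━━━━━━━━━┛      


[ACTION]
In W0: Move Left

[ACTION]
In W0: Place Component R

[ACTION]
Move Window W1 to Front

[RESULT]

      ┃■■■■■■■■■■               ┃   ┃  
━━━━━━┃■■■■■■■■■■               ┃   ┃  
tBoard┃■■■■■■■■■■               ┃   ┃  
──────┃■■■■■■■■■■               ┃·  ┃  
2 3 4 ┃■■■■■■■■■■               ┃   ┃  
      ┃■■■■■■■■■■               ┃   ┃  
      ┃■■■■■■■■■■               ┃   ┃  
      ┃■■■■■■■■■■               ┃·  ┃  
      ┃■■■■■■■■■■               ┃   ┃  
      ┃■■■■■■■■■■               ┃   ┃  
      ┃                         ┃   ┃  
━━━━━━┃                         ┃   ┃  
      ┃                         ┃━━━┛  
      ┃                         ┃      
      ┃                         ┃      
      ┃                         ┃      
      ┗━━━━━━━━━━━━━━━━━━━━━━━━━┛      


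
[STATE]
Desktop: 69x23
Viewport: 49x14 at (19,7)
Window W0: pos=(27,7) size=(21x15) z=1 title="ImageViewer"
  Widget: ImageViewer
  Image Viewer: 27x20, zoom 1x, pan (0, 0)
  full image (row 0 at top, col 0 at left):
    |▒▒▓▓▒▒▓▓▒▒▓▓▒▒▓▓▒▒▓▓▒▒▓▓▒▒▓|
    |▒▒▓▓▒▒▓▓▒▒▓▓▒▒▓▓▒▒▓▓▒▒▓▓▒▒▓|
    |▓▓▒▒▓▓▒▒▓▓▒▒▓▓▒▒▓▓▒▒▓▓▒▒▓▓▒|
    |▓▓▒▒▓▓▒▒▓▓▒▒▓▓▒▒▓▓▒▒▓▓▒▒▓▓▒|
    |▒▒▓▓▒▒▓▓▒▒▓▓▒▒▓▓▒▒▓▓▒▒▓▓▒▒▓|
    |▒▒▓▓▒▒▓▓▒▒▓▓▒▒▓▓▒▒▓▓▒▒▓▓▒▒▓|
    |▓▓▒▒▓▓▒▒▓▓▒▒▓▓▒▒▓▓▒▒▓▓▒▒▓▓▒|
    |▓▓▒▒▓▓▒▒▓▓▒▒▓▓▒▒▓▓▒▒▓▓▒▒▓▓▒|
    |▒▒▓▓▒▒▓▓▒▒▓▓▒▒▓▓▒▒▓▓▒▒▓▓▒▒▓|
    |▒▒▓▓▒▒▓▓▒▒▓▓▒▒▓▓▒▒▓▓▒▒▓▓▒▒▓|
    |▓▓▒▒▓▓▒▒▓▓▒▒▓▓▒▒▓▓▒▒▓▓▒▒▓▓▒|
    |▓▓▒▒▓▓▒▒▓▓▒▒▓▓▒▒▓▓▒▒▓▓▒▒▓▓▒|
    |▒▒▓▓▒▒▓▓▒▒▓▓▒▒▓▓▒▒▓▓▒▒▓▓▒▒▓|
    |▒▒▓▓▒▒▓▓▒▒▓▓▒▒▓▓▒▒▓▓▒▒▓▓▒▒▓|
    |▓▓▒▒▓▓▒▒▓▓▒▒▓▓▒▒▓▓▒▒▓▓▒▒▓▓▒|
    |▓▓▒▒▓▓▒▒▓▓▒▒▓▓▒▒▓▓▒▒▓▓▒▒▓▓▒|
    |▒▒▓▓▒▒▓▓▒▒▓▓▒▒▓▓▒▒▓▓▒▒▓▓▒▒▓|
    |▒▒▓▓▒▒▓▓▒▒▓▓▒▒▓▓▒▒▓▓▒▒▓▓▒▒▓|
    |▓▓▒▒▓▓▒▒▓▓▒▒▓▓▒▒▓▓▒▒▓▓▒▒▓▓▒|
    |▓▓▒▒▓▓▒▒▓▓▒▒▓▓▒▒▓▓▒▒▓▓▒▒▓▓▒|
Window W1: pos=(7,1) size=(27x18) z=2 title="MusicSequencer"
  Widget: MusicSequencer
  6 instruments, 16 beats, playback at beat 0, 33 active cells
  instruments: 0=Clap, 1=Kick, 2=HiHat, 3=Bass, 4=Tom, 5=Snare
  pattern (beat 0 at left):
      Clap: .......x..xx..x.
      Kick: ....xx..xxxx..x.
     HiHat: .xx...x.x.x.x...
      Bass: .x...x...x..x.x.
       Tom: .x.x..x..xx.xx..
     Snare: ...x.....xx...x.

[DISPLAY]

·█·█·█·█···   ┃━━━━━━━━━━━━━┓                    
█···█··█·█·   ┃Viewer       ┃                    
·█··██·██··   ┃─────────────┨                    
····██···█·   ┃▓▓▒▒▓▓▒▒▓▓▒▒▓┃                    
              ┃▓▓▒▒▓▓▒▒▓▓▒▒▓┃                    
              ┃▒▒▓▓▒▒▓▓▒▒▓▓▒┃                    
              ┃▒▒▓▓▒▒▓▓▒▒▓▓▒┃                    
              ┃▓▓▒▒▓▓▒▒▓▓▒▒▓┃                    
              ┃▓▓▒▒▓▓▒▒▓▓▒▒▓┃                    
              ┃▒▒▓▓▒▒▓▓▒▒▓▓▒┃                    
              ┃▒▒▓▓▒▒▓▓▒▒▓▓▒┃                    
━━━━━━━━━━━━━━┛▓▓▒▒▓▓▒▒▓▓▒▒▓┃                    
        ┃▒▒▓▓▒▒▓▓▒▒▓▓▒▒▓▓▒▒▓┃                    
        ┃▓▓▒▒▓▓▒▒▓▓▒▒▓▓▒▒▓▓▒┃                    


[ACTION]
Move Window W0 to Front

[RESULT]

·█·█·█·█┏━━━━━━━━━━━━━━━━━━━┓                    
█···█··█┃ ImageViewer       ┃                    
·█··██·█┠───────────────────┨                    
····██··┃▒▒▓▓▒▒▓▓▒▒▓▓▒▒▓▓▒▒▓┃                    
        ┃▒▒▓▓▒▒▓▓▒▒▓▓▒▒▓▓▒▒▓┃                    
        ┃▓▓▒▒▓▓▒▒▓▓▒▒▓▓▒▒▓▓▒┃                    
        ┃▓▓▒▒▓▓▒▒▓▓▒▒▓▓▒▒▓▓▒┃                    
        ┃▒▒▓▓▒▒▓▓▒▒▓▓▒▒▓▓▒▒▓┃                    
        ┃▒▒▓▓▒▒▓▓▒▒▓▓▒▒▓▓▒▒▓┃                    
        ┃▓▓▒▒▓▓▒▒▓▓▒▒▓▓▒▒▓▓▒┃                    
        ┃▓▓▒▒▓▓▒▒▓▓▒▒▓▓▒▒▓▓▒┃                    
━━━━━━━━┃▒▒▓▓▒▒▓▓▒▒▓▓▒▒▓▓▒▒▓┃                    
        ┃▒▒▓▓▒▒▓▓▒▒▓▓▒▒▓▓▒▒▓┃                    
        ┃▓▓▒▒▓▓▒▒▓▓▒▒▓▓▒▒▓▓▒┃                    


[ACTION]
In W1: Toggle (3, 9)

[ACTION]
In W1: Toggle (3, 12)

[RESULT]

·█·█·█·█┏━━━━━━━━━━━━━━━━━━━┓                    
█·······┃ ImageViewer       ┃                    
·█··██·█┠───────────────────┨                    
····██··┃▒▒▓▓▒▒▓▓▒▒▓▓▒▒▓▓▒▒▓┃                    
        ┃▒▒▓▓▒▒▓▓▒▒▓▓▒▒▓▓▒▒▓┃                    
        ┃▓▓▒▒▓▓▒▒▓▓▒▒▓▓▒▒▓▓▒┃                    
        ┃▓▓▒▒▓▓▒▒▓▓▒▒▓▓▒▒▓▓▒┃                    
        ┃▒▒▓▓▒▒▓▓▒▒▓▓▒▒▓▓▒▒▓┃                    
        ┃▒▒▓▓▒▒▓▓▒▒▓▓▒▒▓▓▒▒▓┃                    
        ┃▓▓▒▒▓▓▒▒▓▓▒▒▓▓▒▒▓▓▒┃                    
        ┃▓▓▒▒▓▓▒▒▓▓▒▒▓▓▒▒▓▓▒┃                    
━━━━━━━━┃▒▒▓▓▒▒▓▓▒▒▓▓▒▒▓▓▒▒▓┃                    
        ┃▒▒▓▓▒▒▓▓▒▒▓▓▒▒▓▓▒▒▓┃                    
        ┃▓▓▒▒▓▓▒▒▓▓▒▒▓▓▒▒▓▓▒┃                    
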